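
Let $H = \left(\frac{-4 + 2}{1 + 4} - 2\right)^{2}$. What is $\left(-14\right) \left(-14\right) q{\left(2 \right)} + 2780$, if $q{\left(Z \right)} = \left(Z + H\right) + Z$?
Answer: $\frac{117324}{25} \approx 4693.0$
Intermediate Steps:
$H = \frac{144}{25}$ ($H = \left(- \frac{2}{5} - 2\right)^{2} = \left(- \frac{12}{5}\right)^{2} = \frac{144}{25} \approx 5.76$)
$q{\left(Z \right)} = \frac{144}{25} + 2 Z$ ($q{\left(Z \right)} = \left(Z + \frac{144}{25}\right) + Z = \left(\frac{144}{25} + Z\right) + Z = \frac{144}{25} + 2 Z$)
$\left(-14\right) \left(-14\right) q{\left(2 \right)} + 2780 = \left(-14\right) \left(-14\right) \left(\frac{144}{25} + 2 \cdot 2\right) + 2780 = 196 \left(\frac{144}{25} + 4\right) + 2780 = 196 \cdot \frac{244}{25} + 2780 = \frac{47824}{25} + 2780 = \frac{117324}{25}$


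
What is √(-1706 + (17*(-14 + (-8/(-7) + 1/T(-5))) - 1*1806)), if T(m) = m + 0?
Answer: 3*I*√508235/35 ≈ 61.106*I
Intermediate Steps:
T(m) = m
√(-1706 + (17*(-14 + (-8/(-7) + 1/T(-5))) - 1*1806)) = √(-1706 + (17*(-14 + (-8/(-7) + 1/(-5))) - 1*1806)) = √(-1706 + (17*(-14 + (-8*(-⅐) + 1*(-⅕))) - 1806)) = √(-1706 + (17*(-14 + (8/7 - ⅕)) - 1806)) = √(-1706 + (17*(-14 + 33/35) - 1806)) = √(-1706 + (17*(-457/35) - 1806)) = √(-1706 + (-7769/35 - 1806)) = √(-1706 - 70979/35) = √(-130689/35) = 3*I*√508235/35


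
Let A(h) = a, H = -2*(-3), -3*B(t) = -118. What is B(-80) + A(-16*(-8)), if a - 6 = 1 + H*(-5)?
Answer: 49/3 ≈ 16.333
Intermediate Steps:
B(t) = 118/3 (B(t) = -⅓*(-118) = 118/3)
H = 6
a = -23 (a = 6 + (1 + 6*(-5)) = 6 + (1 - 30) = 6 - 29 = -23)
A(h) = -23
B(-80) + A(-16*(-8)) = 118/3 - 23 = 49/3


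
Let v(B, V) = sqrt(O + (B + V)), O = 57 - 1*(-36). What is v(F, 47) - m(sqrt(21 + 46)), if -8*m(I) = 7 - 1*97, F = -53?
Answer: -45/4 + sqrt(87) ≈ -1.9226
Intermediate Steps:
O = 93 (O = 57 + 36 = 93)
m(I) = 45/4 (m(I) = -(7 - 1*97)/8 = -(7 - 97)/8 = -1/8*(-90) = 45/4)
v(B, V) = sqrt(93 + B + V) (v(B, V) = sqrt(93 + (B + V)) = sqrt(93 + B + V))
v(F, 47) - m(sqrt(21 + 46)) = sqrt(93 - 53 + 47) - 1*45/4 = sqrt(87) - 45/4 = -45/4 + sqrt(87)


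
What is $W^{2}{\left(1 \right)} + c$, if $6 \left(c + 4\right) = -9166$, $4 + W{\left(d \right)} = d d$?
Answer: $- \frac{4568}{3} \approx -1522.7$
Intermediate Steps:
$W{\left(d \right)} = -4 + d^{2}$ ($W{\left(d \right)} = -4 + d d = -4 + d^{2}$)
$c = - \frac{4595}{3}$ ($c = -4 + \frac{1}{6} \left(-9166\right) = -4 - \frac{4583}{3} = - \frac{4595}{3} \approx -1531.7$)
$W^{2}{\left(1 \right)} + c = \left(-4 + 1^{2}\right)^{2} - \frac{4595}{3} = \left(-4 + 1\right)^{2} - \frac{4595}{3} = \left(-3\right)^{2} - \frac{4595}{3} = 9 - \frac{4595}{3} = - \frac{4568}{3}$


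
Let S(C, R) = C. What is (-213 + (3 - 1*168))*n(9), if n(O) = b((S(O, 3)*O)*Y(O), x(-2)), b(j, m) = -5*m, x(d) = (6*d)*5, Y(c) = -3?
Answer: -113400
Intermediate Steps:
x(d) = 30*d
n(O) = 300 (n(O) = -150*(-2) = -5*(-60) = 300)
(-213 + (3 - 1*168))*n(9) = (-213 + (3 - 1*168))*300 = (-213 + (3 - 168))*300 = (-213 - 165)*300 = -378*300 = -113400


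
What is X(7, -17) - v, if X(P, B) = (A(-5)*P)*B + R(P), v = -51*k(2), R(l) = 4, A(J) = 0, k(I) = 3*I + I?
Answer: 412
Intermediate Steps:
k(I) = 4*I
v = -408 (v = -204*2 = -51*8 = -408)
X(P, B) = 4 (X(P, B) = (0*P)*B + 4 = 0*B + 4 = 0 + 4 = 4)
X(7, -17) - v = 4 - 1*(-408) = 4 + 408 = 412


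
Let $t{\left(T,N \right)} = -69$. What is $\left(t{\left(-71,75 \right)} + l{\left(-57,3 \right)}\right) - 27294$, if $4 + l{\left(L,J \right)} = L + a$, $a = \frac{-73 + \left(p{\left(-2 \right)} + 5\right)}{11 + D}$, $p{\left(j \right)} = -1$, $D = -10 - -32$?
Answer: $- \frac{301687}{11} \approx -27426.0$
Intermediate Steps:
$D = 22$ ($D = -10 + 32 = 22$)
$a = - \frac{23}{11}$ ($a = \frac{-73 + \left(-1 + 5\right)}{11 + 22} = \frac{-73 + 4}{33} = \left(-69\right) \frac{1}{33} = - \frac{23}{11} \approx -2.0909$)
$l{\left(L,J \right)} = - \frac{67}{11} + L$ ($l{\left(L,J \right)} = -4 + \left(L - \frac{23}{11}\right) = -4 + \left(- \frac{23}{11} + L\right) = - \frac{67}{11} + L$)
$\left(t{\left(-71,75 \right)} + l{\left(-57,3 \right)}\right) - 27294 = \left(-69 - \frac{694}{11}\right) - 27294 = - \frac{1453}{11} - 27294 = - \frac{301687}{11}$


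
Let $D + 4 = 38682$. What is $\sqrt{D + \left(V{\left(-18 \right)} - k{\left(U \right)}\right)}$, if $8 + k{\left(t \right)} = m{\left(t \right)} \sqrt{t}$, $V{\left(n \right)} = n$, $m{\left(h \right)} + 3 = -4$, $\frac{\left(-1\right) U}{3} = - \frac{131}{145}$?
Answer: $\frac{\sqrt{812994700 + 1015 \sqrt{56985}}}{145} \approx 196.67$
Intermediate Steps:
$U = \frac{393}{145}$ ($U = - 3 \left(- \frac{131}{145}\right) = - 3 \left(\left(-131\right) \frac{1}{145}\right) = \left(-3\right) \left(- \frac{131}{145}\right) = \frac{393}{145} \approx 2.7103$)
$m{\left(h \right)} = -7$ ($m{\left(h \right)} = -3 - 4 = -7$)
$D = 38678$ ($D = -4 + 38682 = 38678$)
$k{\left(t \right)} = -8 - 7 \sqrt{t}$
$\sqrt{D + \left(V{\left(-18 \right)} - k{\left(U \right)}\right)} = \sqrt{38678 - \left(10 - \frac{7 \sqrt{56985}}{145}\right)} = \sqrt{38668 + \frac{7 \sqrt{56985}}{145}}$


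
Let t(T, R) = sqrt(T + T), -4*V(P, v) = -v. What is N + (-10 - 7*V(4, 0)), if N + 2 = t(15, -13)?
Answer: -12 + sqrt(30) ≈ -6.5228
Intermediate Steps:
V(P, v) = v/4 (V(P, v) = -(-1)*v/4 = v/4)
t(T, R) = sqrt(2)*sqrt(T) (t(T, R) = sqrt(2*T) = sqrt(2)*sqrt(T))
N = -2 + sqrt(30) (N = -2 + sqrt(2)*sqrt(15) = -2 + sqrt(30) ≈ 3.4772)
N + (-10 - 7*V(4, 0)) = (-2 + sqrt(30)) + (-10 - 7*0/4) = (-2 + sqrt(30)) + (-10 - 7*0) = (-2 + sqrt(30)) + (-10 + 0) = (-2 + sqrt(30)) - 10 = -12 + sqrt(30)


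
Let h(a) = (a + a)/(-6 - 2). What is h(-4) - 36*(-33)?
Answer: 1189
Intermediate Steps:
h(a) = -a/4 (h(a) = (2*a)/(-8) = (2*a)*(-⅛) = -a/4)
h(-4) - 36*(-33) = -¼*(-4) - 36*(-33) = 1 + 1188 = 1189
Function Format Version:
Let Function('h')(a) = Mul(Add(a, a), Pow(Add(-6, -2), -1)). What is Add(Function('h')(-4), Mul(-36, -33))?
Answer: 1189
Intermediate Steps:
Function('h')(a) = Mul(Rational(-1, 4), a) (Function('h')(a) = Mul(Mul(2, a), Pow(-8, -1)) = Mul(Mul(2, a), Rational(-1, 8)) = Mul(Rational(-1, 4), a))
Add(Function('h')(-4), Mul(-36, -33)) = Add(Mul(Rational(-1, 4), -4), Mul(-36, -33)) = Add(1, 1188) = 1189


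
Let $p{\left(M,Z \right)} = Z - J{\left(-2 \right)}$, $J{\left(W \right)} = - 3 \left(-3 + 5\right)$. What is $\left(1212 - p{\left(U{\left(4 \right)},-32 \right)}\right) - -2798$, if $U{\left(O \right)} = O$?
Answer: $4036$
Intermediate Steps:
$J{\left(W \right)} = -6$ ($J{\left(W \right)} = \left(-3\right) 2 = -6$)
$p{\left(M,Z \right)} = 6 + Z$ ($p{\left(M,Z \right)} = Z - -6 = Z + 6 = 6 + Z$)
$\left(1212 - p{\left(U{\left(4 \right)},-32 \right)}\right) - -2798 = \left(1212 - \left(6 - 32\right)\right) - -2798 = \left(1212 - -26\right) + 2798 = \left(1212 + 26\right) + 2798 = 1238 + 2798 = 4036$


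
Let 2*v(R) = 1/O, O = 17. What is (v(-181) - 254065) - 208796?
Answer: -15737273/34 ≈ -4.6286e+5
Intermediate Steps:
v(R) = 1/34 (v(R) = (1/2)/17 = (1/2)*(1/17) = 1/34)
(v(-181) - 254065) - 208796 = (1/34 - 254065) - 208796 = -8638209/34 - 208796 = -15737273/34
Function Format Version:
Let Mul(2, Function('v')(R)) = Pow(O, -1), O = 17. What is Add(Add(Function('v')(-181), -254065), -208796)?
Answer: Rational(-15737273, 34) ≈ -4.6286e+5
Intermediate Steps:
Function('v')(R) = Rational(1, 34) (Function('v')(R) = Mul(Rational(1, 2), Pow(17, -1)) = Mul(Rational(1, 2), Rational(1, 17)) = Rational(1, 34))
Add(Add(Function('v')(-181), -254065), -208796) = Add(Add(Rational(1, 34), -254065), -208796) = Add(Rational(-8638209, 34), -208796) = Rational(-15737273, 34)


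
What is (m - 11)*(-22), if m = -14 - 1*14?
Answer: 858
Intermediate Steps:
m = -28 (m = -14 - 14 = -28)
(m - 11)*(-22) = (-28 - 11)*(-22) = -39*(-22) = 858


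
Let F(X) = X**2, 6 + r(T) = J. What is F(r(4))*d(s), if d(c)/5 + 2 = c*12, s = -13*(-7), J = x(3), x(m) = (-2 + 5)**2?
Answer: 49050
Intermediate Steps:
x(m) = 9 (x(m) = 3**2 = 9)
J = 9
r(T) = 3 (r(T) = -6 + 9 = 3)
s = 91
d(c) = -10 + 60*c (d(c) = -10 + 5*(c*12) = -10 + 5*(12*c) = -10 + 60*c)
F(r(4))*d(s) = 3**2*(-10 + 60*91) = 9*(-10 + 5460) = 9*5450 = 49050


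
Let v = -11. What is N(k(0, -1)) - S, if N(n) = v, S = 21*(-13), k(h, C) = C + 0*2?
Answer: 262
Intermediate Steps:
k(h, C) = C (k(h, C) = C + 0 = C)
S = -273
N(n) = -11
N(k(0, -1)) - S = -11 - 1*(-273) = -11 + 273 = 262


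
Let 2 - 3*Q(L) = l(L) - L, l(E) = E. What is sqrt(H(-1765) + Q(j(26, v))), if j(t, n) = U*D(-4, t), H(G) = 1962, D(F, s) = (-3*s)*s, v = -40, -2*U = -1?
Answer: 16*sqrt(69)/3 ≈ 44.302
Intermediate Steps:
U = 1/2 (U = -1/2*(-1) = 1/2 ≈ 0.50000)
D(F, s) = -3*s**2
j(t, n) = -3*t**2/2 (j(t, n) = (-3*t**2)/2 = -3*t**2/2)
Q(L) = 2/3 (Q(L) = 2/3 - (L - L)/3 = 2/3 - 1/3*0 = 2/3 + 0 = 2/3)
sqrt(H(-1765) + Q(j(26, v))) = sqrt(1962 + 2/3) = sqrt(5888/3) = 16*sqrt(69)/3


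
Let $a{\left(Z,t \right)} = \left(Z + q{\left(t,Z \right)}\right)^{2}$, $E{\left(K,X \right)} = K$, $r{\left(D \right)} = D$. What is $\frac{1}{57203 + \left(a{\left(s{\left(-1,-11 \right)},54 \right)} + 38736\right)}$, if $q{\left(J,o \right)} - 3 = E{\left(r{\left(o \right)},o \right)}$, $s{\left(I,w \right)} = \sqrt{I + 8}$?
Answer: $\frac{1333}{127935994} - \frac{\sqrt{7}}{767615964} \approx 1.0416 \cdot 10^{-5}$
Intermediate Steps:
$s{\left(I,w \right)} = \sqrt{8 + I}$
$q{\left(J,o \right)} = 3 + o$
$a{\left(Z,t \right)} = \left(3 + 2 Z\right)^{2}$ ($a{\left(Z,t \right)} = \left(Z + \left(3 + Z\right)\right)^{2} = \left(3 + 2 Z\right)^{2}$)
$\frac{1}{57203 + \left(a{\left(s{\left(-1,-11 \right)},54 \right)} + 38736\right)} = \frac{1}{57203 + \left(\left(3 + 2 \sqrt{8 - 1}\right)^{2} + 38736\right)} = \frac{1}{57203 + \left(\left(3 + 2 \sqrt{7}\right)^{2} + 38736\right)} = \frac{1}{57203 + \left(38736 + \left(3 + 2 \sqrt{7}\right)^{2}\right)} = \frac{1}{95939 + \left(3 + 2 \sqrt{7}\right)^{2}}$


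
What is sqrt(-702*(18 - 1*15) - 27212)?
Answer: I*sqrt(29318) ≈ 171.23*I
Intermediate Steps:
sqrt(-702*(18 - 1*15) - 27212) = sqrt(-702*(18 - 15) - 27212) = sqrt(-702*3 - 27212) = sqrt(-2106 - 27212) = sqrt(-29318) = I*sqrt(29318)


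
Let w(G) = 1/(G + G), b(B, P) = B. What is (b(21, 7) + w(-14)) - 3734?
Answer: -103965/28 ≈ -3713.0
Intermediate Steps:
w(G) = 1/(2*G)
(b(21, 7) + w(-14)) - 3734 = (21 + (1/2)/(-14)) - 3734 = (21 + (1/2)*(-1/14)) - 3734 = (21 - 1/28) - 3734 = 587/28 - 3734 = -103965/28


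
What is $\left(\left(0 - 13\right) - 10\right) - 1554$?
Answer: $-1577$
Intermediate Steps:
$\left(\left(0 - 13\right) - 10\right) - 1554 = \left(-13 - 10\right) - 1554 = -23 - 1554 = -1577$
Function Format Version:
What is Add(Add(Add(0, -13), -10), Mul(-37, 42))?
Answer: -1577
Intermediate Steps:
Add(Add(Add(0, -13), -10), Mul(-37, 42)) = Add(Add(-13, -10), -1554) = Add(-23, -1554) = -1577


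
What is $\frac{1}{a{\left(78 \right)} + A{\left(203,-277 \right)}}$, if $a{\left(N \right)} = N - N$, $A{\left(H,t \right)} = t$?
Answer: $- \frac{1}{277} \approx -0.0036101$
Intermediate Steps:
$a{\left(N \right)} = 0$
$\frac{1}{a{\left(78 \right)} + A{\left(203,-277 \right)}} = \frac{1}{0 - 277} = \frac{1}{-277} = - \frac{1}{277}$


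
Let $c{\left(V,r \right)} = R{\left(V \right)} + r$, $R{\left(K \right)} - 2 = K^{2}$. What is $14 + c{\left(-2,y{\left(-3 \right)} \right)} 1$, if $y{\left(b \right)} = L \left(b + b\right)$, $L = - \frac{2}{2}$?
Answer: $26$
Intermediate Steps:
$L = -1$ ($L = \left(-2\right) \frac{1}{2} = -1$)
$y{\left(b \right)} = - 2 b$ ($y{\left(b \right)} = - (b + b) = - 2 b$)
$R{\left(K \right)} = 2 + K^{2}$
$c{\left(V,r \right)} = 2 + r + V^{2}$ ($c{\left(V,r \right)} = \left(2 + V^{2}\right) + r = 2 + r + V^{2}$)
$14 + c{\left(-2,y{\left(-3 \right)} \right)} 1 = 14 + \left(2 - -6 + \left(-2\right)^{2}\right) 1 = 14 + \left(2 + 6 + 4\right) 1 = 14 + 12 \cdot 1 = 14 + 12 = 26$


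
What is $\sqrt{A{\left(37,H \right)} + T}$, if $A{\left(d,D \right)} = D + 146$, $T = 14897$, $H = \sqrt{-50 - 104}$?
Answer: $\sqrt{15043 + i \sqrt{154}} \approx 122.65 + 0.0506 i$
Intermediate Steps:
$H = i \sqrt{154}$ ($H = \sqrt{-154} = i \sqrt{154} \approx 12.41 i$)
$A{\left(d,D \right)} = 146 + D$
$\sqrt{A{\left(37,H \right)} + T} = \sqrt{\left(146 + i \sqrt{154}\right) + 14897} = \sqrt{15043 + i \sqrt{154}}$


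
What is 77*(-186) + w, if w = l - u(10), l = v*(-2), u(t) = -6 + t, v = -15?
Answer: -14296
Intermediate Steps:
l = 30 (l = -15*(-2) = 30)
w = 26 (w = 30 - (-6 + 10) = 30 - 1*4 = 30 - 4 = 26)
77*(-186) + w = 77*(-186) + 26 = -14322 + 26 = -14296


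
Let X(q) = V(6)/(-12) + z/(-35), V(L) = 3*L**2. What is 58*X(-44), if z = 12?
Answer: -18966/35 ≈ -541.89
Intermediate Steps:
X(q) = -327/35 (X(q) = (3*6**2)/(-12) + 12/(-35) = (3*36)*(-1/12) + 12*(-1/35) = 108*(-1/12) - 12/35 = -9 - 12/35 = -327/35)
58*X(-44) = 58*(-327/35) = -18966/35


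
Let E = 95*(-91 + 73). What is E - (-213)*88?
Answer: 17034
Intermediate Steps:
E = -1710 (E = 95*(-18) = -1710)
E - (-213)*88 = -1710 - (-213)*88 = -1710 - 1*(-18744) = -1710 + 18744 = 17034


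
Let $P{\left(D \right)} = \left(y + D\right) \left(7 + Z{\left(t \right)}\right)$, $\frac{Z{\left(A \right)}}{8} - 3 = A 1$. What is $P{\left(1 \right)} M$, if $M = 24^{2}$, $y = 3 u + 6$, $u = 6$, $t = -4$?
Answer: $-14400$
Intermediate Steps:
$Z{\left(A \right)} = 24 + 8 A$ ($Z{\left(A \right)} = 24 + 8 A 1 = 24 + 8 A$)
$y = 24$ ($y = 3 \cdot 6 + 6 = 18 + 6 = 24$)
$M = 576$
$P{\left(D \right)} = -24 - D$ ($P{\left(D \right)} = \left(24 + D\right) \left(7 + \left(24 + 8 \left(-4\right)\right)\right) = \left(24 + D\right) \left(7 + \left(24 - 32\right)\right) = \left(24 + D\right) \left(7 - 8\right) = \left(24 + D\right) \left(-1\right) = -24 - D$)
$P{\left(1 \right)} M = \left(-24 - 1\right) 576 = \left(-25\right) 576 = -14400$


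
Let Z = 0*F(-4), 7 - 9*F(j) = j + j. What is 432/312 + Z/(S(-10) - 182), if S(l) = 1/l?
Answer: 18/13 ≈ 1.3846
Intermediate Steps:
F(j) = 7/9 - 2*j/9 (F(j) = 7/9 - (j + j)/9 = 7/9 - 2*j/9)
Z = 0 (Z = 0*(7/9 - 2/9*(-4)) = 0*(7/9 + 8/9) = 0*(5/3) = 0)
432/312 + Z/(S(-10) - 182) = 432/312 + 0/(1/(-10) - 182) = 432*(1/312) + 0/(-⅒ - 182) = 18/13 + 0/(-1821/10) = 18/13 + 0*(-10/1821) = 18/13 + 0 = 18/13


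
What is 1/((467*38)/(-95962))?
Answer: -47981/8873 ≈ -5.4075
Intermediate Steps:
1/((467*38)/(-95962)) = 1/(17746*(-1/95962)) = 1/(-8873/47981) = -47981/8873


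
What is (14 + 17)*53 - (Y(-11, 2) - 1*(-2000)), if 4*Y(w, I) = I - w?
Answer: -1441/4 ≈ -360.25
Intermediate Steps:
Y(w, I) = -w/4 + I/4 (Y(w, I) = (I - w)/4 = -w/4 + I/4)
(14 + 17)*53 - (Y(-11, 2) - 1*(-2000)) = (14 + 17)*53 - ((-¼*(-11) + (¼)*2) - 1*(-2000)) = 31*53 - ((11/4 + ½) + 2000) = 1643 - (13/4 + 2000) = 1643 - 1*8013/4 = 1643 - 8013/4 = -1441/4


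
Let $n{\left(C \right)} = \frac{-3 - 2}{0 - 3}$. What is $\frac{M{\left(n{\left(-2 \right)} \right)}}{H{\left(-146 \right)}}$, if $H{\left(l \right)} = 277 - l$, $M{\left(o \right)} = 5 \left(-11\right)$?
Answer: $- \frac{55}{423} \approx -0.13002$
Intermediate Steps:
$n{\left(C \right)} = \frac{5}{3}$ ($n{\left(C \right)} = - \frac{5}{-3} = \left(-5\right) \left(- \frac{1}{3}\right) = \frac{5}{3}$)
$M{\left(o \right)} = -55$
$\frac{M{\left(n{\left(-2 \right)} \right)}}{H{\left(-146 \right)}} = - \frac{55}{277 - -146} = - \frac{55}{277 + 146} = - \frac{55}{423}$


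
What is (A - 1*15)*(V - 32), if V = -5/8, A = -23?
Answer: 4959/4 ≈ 1239.8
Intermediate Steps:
V = -5/8 (V = -5*1/8 = -5/8 ≈ -0.62500)
(A - 1*15)*(V - 32) = (-23 - 1*15)*(-5/8 - 32) = (-23 - 15)*(-261/8) = -38*(-261/8) = 4959/4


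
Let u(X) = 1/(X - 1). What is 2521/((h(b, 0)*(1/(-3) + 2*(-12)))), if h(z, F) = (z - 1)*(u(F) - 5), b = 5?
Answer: 2521/584 ≈ 4.3168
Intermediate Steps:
u(X) = 1/(-1 + X)
h(z, F) = (-1 + z)*(-5 + 1/(-1 + F)) (h(z, F) = (z - 1)*(1/(-1 + F) - 5) = (-1 + z)*(-5 + 1/(-1 + F)))
2521/((h(b, 0)*(1/(-3) + 2*(-12)))) = 2521/((((-1 + 5 + 5*(1 - 1*5)*(-1 + 0))/(-1 + 0))*(1/(-3) + 2*(-12)))) = 2521/((((-1 + 5 + 5*(1 - 5)*(-1))/(-1))*(-⅓ - 24))) = 2521/((-(-1 + 5 + 5*(-4)*(-1))*(-73/3))) = 2521/((-(-1 + 5 + 20)*(-73/3))) = 2521/((-1*24*(-73/3))) = 2521/((-24*(-73/3))) = 2521/584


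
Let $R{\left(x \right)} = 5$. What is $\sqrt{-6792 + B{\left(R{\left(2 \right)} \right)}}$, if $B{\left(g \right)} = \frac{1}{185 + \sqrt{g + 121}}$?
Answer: $\frac{\sqrt{-1256519 - 20376 \sqrt{14}}}{\sqrt{185 + 3 \sqrt{14}}} \approx 82.414 i$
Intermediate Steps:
$B{\left(g \right)} = \frac{1}{185 + \sqrt{121 + g}}$
$\sqrt{-6792 + B{\left(R{\left(2 \right)} \right)}} = \sqrt{-6792 + \frac{1}{185 + \sqrt{121 + 5}}} = \sqrt{-6792 + \frac{1}{185 + \sqrt{126}}} = \sqrt{-6792 + \frac{1}{185 + 3 \sqrt{14}}}$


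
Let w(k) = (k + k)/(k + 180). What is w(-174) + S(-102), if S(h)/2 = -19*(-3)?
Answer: 56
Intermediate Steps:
S(h) = 114 (S(h) = 2*(-19*(-3)) = 2*57 = 114)
w(k) = 2*k/(180 + k) (w(k) = (2*k)/(180 + k) = 2*k/(180 + k))
w(-174) + S(-102) = 2*(-174)/(180 - 174) + 114 = 2*(-174)/6 + 114 = 2*(-174)*(⅙) + 114 = -58 + 114 = 56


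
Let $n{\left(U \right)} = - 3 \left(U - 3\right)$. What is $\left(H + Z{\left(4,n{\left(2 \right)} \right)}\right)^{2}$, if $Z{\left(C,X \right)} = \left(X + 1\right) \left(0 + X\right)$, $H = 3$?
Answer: $225$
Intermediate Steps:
$n{\left(U \right)} = 9 - 3 U$ ($n{\left(U \right)} = - 3 \left(-3 + U\right) = 9 - 3 U$)
$Z{\left(C,X \right)} = X \left(1 + X\right)$ ($Z{\left(C,X \right)} = \left(1 + X\right) X = X \left(1 + X\right)$)
$\left(H + Z{\left(4,n{\left(2 \right)} \right)}\right)^{2} = \left(3 + \left(9 - 6\right) \left(1 + \left(9 - 6\right)\right)\right)^{2} = \left(3 + 3 \left(1 + 3\right)\right)^{2} = \left(3 + 3 \cdot 4\right)^{2} = \left(3 + 12\right)^{2} = 15^{2} = 225$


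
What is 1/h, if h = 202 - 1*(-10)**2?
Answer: 1/102 ≈ 0.0098039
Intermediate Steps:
h = 102 (h = 202 - 1*100 = 202 - 100 = 102)
1/h = 1/102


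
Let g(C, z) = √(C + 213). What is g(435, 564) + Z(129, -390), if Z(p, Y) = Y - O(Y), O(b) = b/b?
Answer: -391 + 18*√2 ≈ -365.54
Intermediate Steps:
O(b) = 1
g(C, z) = √(213 + C)
Z(p, Y) = -1 + Y (Z(p, Y) = Y - 1*1 = Y - 1 = -1 + Y)
g(435, 564) + Z(129, -390) = √(213 + 435) + (-1 - 390) = √648 - 391 = 18*√2 - 391 = -391 + 18*√2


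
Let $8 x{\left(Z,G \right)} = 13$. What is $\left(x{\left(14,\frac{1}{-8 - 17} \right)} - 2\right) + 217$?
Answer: $\frac{1733}{8} \approx 216.63$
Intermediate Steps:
$x{\left(Z,G \right)} = \frac{13}{8}$ ($x{\left(Z,G \right)} = \frac{1}{8} \cdot 13 = \frac{13}{8}$)
$\left(x{\left(14,\frac{1}{-8 - 17} \right)} - 2\right) + 217 = \left(\frac{13}{8} - 2\right) + 217 = - \frac{3}{8} + 217 = \frac{1733}{8}$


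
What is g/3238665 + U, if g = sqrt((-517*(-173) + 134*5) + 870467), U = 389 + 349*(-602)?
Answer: -209709 + sqrt(960578)/3238665 ≈ -2.0971e+5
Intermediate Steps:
U = -209709 (U = 389 - 210098 = -209709)
g = sqrt(960578) (g = sqrt((89441 + 670) + 870467) = sqrt(90111 + 870467) = sqrt(960578) ≈ 980.09)
g/3238665 + U = sqrt(960578)/3238665 - 209709 = -209709 + sqrt(960578)/3238665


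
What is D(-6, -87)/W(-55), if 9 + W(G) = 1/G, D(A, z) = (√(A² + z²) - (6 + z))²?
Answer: -389565/248 - 173745*√5/248 ≈ -3137.4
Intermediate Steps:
D(A, z) = (-6 + √(A² + z²) - z)² (D(A, z) = (√(A² + z²) + (-6 - z))² = (-6 + √(A² + z²) - z)²)
W(G) = -9 + 1/G
D(-6, -87)/W(-55) = (6 - 87 - √((-6)² + (-87)²))²/(-9 + 1/(-55)) = (6 - 87 - √(36 + 7569))²/(-9 - 1/55) = (6 - 87 - √7605)²/(-496/55) = (6 - 87 - 39*√5)²*(-55/496) = (-81 - 39*√5)²*(-55/496) = -55*(-81 - 39*√5)²/496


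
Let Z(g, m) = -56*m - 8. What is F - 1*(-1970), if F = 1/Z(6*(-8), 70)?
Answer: 7738159/3928 ≈ 1970.0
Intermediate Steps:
Z(g, m) = -8 - 56*m
F = -1/3928 (F = 1/(-8 - 56*70) = 1/(-8 - 3920) = 1/(-3928) = -1/3928 ≈ -0.00025458)
F - 1*(-1970) = -1/3928 - 1*(-1970) = -1/3928 + 1970 = 7738159/3928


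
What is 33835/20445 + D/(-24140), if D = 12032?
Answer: 28539133/24677115 ≈ 1.1565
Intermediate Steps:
33835/20445 + D/(-24140) = 33835/20445 + 12032/(-24140) = 33835*(1/20445) + 12032*(-1/24140) = 6767/4089 - 3008/6035 = 28539133/24677115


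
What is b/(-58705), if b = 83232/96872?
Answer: -10404/710858845 ≈ -1.4636e-5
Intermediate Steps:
b = 10404/12109 (b = 83232*(1/96872) = 10404/12109 ≈ 0.85920)
b/(-58705) = (10404/12109)/(-58705) = (10404/12109)*(-1/58705) = -10404/710858845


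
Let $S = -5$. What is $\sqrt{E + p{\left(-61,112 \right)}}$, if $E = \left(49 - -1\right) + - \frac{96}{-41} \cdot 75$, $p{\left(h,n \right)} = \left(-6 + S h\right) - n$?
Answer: $\frac{\sqrt{693597}}{41} \approx 20.313$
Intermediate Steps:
$p{\left(h,n \right)} = -6 - n - 5 h$ ($p{\left(h,n \right)} = \left(-6 - 5 h\right) - n = -6 - n - 5 h$)
$E = \frac{9250}{41}$ ($E = \left(49 + 1\right) + \left(-96\right) \left(- \frac{1}{41}\right) 75 = 50 + \frac{96}{41} \cdot 75 = 50 + \frac{7200}{41} = \frac{9250}{41} \approx 225.61$)
$\sqrt{E + p{\left(-61,112 \right)}} = \sqrt{\frac{9250}{41} - -187} = \sqrt{\frac{9250}{41} + 187} = \sqrt{\frac{16917}{41}} = \frac{\sqrt{693597}}{41}$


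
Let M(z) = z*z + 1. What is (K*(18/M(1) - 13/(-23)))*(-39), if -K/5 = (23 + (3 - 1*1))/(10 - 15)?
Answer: -214500/23 ≈ -9326.1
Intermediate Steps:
K = 25 (K = -5*(23 + (3 - 1*1))/(10 - 15) = -5*(23 + (3 - 1))/(-5) = -5*(23 + 2)*(-1)/5 = -125*(-1)/5 = -5*(-5) = 25)
M(z) = 1 + z² (M(z) = z² + 1 = 1 + z²)
(K*(18/M(1) - 13/(-23)))*(-39) = (25*(18/(1 + 1²) - 13/(-23)))*(-39) = (25*(18/(1 + 1) - 13*(-1/23)))*(-39) = (25*(18/2 + 13/23))*(-39) = (25*(18*(½) + 13/23))*(-39) = (25*(9 + 13/23))*(-39) = (25*(220/23))*(-39) = (5500/23)*(-39) = -214500/23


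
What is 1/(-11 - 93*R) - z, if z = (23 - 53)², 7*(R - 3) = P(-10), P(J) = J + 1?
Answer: -1073707/1193 ≈ -900.01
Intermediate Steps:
P(J) = 1 + J
R = 12/7 (R = 3 + (1 - 10)/7 = 3 + (⅐)*(-9) = 3 - 9/7 = 12/7 ≈ 1.7143)
z = 900 (z = (-30)² = 900)
1/(-11 - 93*R) - z = 1/(-11 - 93*12/7) - 1*900 = 1/(-11 - 1116/7) - 900 = 1/(-1193/7) - 900 = -7/1193 - 900 = -1073707/1193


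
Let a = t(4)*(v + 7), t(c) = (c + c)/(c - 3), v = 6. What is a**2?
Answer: 10816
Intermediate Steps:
t(c) = 2*c/(-3 + c) (t(c) = (2*c)/(-3 + c) = 2*c/(-3 + c))
a = 104 (a = (2*4/(-3 + 4))*(6 + 7) = (2*4/1)*13 = (2*4*1)*13 = 8*13 = 104)
a**2 = 104**2 = 10816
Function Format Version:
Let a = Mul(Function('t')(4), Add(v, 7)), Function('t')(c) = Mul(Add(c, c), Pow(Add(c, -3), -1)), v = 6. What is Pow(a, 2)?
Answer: 10816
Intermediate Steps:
Function('t')(c) = Mul(2, c, Pow(Add(-3, c), -1)) (Function('t')(c) = Mul(Mul(2, c), Pow(Add(-3, c), -1)) = Mul(2, c, Pow(Add(-3, c), -1)))
a = 104 (a = Mul(Mul(2, 4, Pow(Add(-3, 4), -1)), Add(6, 7)) = Mul(Mul(2, 4, Pow(1, -1)), 13) = Mul(Mul(2, 4, 1), 13) = Mul(8, 13) = 104)
Pow(a, 2) = Pow(104, 2) = 10816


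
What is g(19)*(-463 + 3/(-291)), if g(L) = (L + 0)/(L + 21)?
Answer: -106666/485 ≈ -219.93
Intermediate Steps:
g(L) = L/(21 + L)
g(19)*(-463 + 3/(-291)) = (19/(21 + 19))*(-463 + 3/(-291)) = (19/40)*(-463 + 3*(-1/291)) = (19*(1/40))*(-463 - 1/97) = (19/40)*(-44912/97) = -106666/485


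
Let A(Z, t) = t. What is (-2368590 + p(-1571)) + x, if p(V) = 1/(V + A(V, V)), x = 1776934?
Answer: -1858983153/3142 ≈ -5.9166e+5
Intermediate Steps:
p(V) = 1/(2*V) (p(V) = 1/(V + V) = 1/(2*V))
(-2368590 + p(-1571)) + x = (-2368590 + (1/2)/(-1571)) + 1776934 = (-2368590 + (1/2)*(-1/1571)) + 1776934 = (-2368590 - 1/3142) + 1776934 = -7442109781/3142 + 1776934 = -1858983153/3142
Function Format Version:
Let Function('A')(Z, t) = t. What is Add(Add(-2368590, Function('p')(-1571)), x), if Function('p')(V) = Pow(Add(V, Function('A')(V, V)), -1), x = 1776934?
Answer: Rational(-1858983153, 3142) ≈ -5.9166e+5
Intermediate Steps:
Function('p')(V) = Mul(Rational(1, 2), Pow(V, -1)) (Function('p')(V) = Pow(Add(V, V), -1) = Pow(Mul(2, V), -1) = Mul(Rational(1, 2), Pow(V, -1)))
Add(Add(-2368590, Function('p')(-1571)), x) = Add(Add(-2368590, Mul(Rational(1, 2), Pow(-1571, -1))), 1776934) = Add(Add(-2368590, Mul(Rational(1, 2), Rational(-1, 1571))), 1776934) = Add(Add(-2368590, Rational(-1, 3142)), 1776934) = Add(Rational(-7442109781, 3142), 1776934) = Rational(-1858983153, 3142)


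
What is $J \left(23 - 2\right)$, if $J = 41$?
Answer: $861$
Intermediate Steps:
$J \left(23 - 2\right) = 41 \left(23 - 2\right) = 41 \cdot 21 = 861$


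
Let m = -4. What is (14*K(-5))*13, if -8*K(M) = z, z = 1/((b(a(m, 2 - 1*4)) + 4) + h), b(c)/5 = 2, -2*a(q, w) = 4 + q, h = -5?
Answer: -91/36 ≈ -2.5278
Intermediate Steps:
a(q, w) = -2 - q/2 (a(q, w) = -(4 + q)/2 = -2 - q/2)
b(c) = 10 (b(c) = 5*2 = 10)
z = 1/9 (z = 1/((10 + 4) - 5) = 1/(14 - 5) = 1/9 ≈ 0.11111)
K(M) = -1/72 (K(M) = -1/8*1/9 = -1/72)
(14*K(-5))*13 = (14*(-1/72))*13 = -7/36*13 = -91/36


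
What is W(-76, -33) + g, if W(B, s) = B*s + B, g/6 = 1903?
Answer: 13850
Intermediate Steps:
g = 11418 (g = 6*1903 = 11418)
W(B, s) = B + B*s
W(-76, -33) + g = -76*(1 - 33) + 11418 = -76*(-32) + 11418 = 2432 + 11418 = 13850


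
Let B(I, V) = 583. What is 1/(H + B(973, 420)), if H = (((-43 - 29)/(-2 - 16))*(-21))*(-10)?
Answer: 1/1423 ≈ 0.00070274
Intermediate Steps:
H = 840 (H = (-72/(-18)*(-21))*(-10) = (-72*(-1/18)*(-21))*(-10) = (4*(-21))*(-10) = -84*(-10) = 840)
1/(H + B(973, 420)) = 1/(840 + 583) = 1/1423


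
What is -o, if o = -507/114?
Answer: 169/38 ≈ 4.4474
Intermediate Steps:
o = -169/38 (o = -507*1/114 = -169/38 ≈ -4.4474)
-o = -1*(-169/38) = 169/38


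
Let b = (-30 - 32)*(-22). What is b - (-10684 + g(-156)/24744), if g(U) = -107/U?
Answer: 46506050965/3860064 ≈ 12048.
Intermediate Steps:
b = 1364 (b = -62*(-22) = 1364)
b - (-10684 + g(-156)/24744) = 1364 - (-10684 - 107/(-156)/24744) = 1364 - (-10684 - 107*(-1/156)*(1/24744)) = 1364 - (-10684 + (107/156)*(1/24744)) = 1364 - (-10684 + 107/3860064) = 1364 - 1*(-41240923669/3860064) = 1364 + 41240923669/3860064 = 46506050965/3860064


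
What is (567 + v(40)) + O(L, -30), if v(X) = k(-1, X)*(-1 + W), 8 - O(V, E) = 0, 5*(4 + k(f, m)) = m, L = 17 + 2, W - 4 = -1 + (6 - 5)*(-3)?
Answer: 571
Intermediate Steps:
W = 0 (W = 4 + (-1 + (6 - 5)*(-3)) = 4 + (-1 + 1*(-3)) = 4 + (-1 - 3) = 4 - 4 = 0)
L = 19
k(f, m) = -4 + m/5
O(V, E) = 8 (O(V, E) = 8 - 1*0 = 8 + 0 = 8)
v(X) = 4 - X/5 (v(X) = (-4 + X/5)*(-1 + 0) = (-4 + X/5)*(-1) = 4 - X/5)
(567 + v(40)) + O(L, -30) = (567 + (4 - ⅕*40)) + 8 = (567 + (4 - 8)) + 8 = (567 - 4) + 8 = 563 + 8 = 571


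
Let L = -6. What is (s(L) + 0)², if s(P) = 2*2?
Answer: 16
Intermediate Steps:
s(P) = 4
(s(L) + 0)² = (4 + 0)² = 4² = 16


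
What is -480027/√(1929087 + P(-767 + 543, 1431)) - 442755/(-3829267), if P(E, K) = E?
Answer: 442755/3829267 - 480027*√1928863/1928863 ≈ -345.52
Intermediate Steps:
-480027/√(1929087 + P(-767 + 543, 1431)) - 442755/(-3829267) = -480027/√(1929087 + (-767 + 543)) - 442755/(-3829267) = -480027/√(1929087 - 224) - 442755*(-1/3829267) = -480027*√1928863/1928863 + 442755/3829267 = 442755/3829267 - 480027*√1928863/1928863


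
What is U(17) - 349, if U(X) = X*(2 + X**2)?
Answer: 4598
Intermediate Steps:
U(17) - 349 = 17*(2 + 17**2) - 349 = 17*(2 + 289) - 349 = 17*291 - 349 = 4947 - 349 = 4598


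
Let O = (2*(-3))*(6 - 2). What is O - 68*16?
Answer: -1112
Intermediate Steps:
O = -24 (O = -6*4 = -24)
O - 68*16 = -24 - 68*16 = -24 - 1088 = -1112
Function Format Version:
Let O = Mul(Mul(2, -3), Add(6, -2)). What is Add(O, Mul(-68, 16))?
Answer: -1112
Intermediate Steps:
O = -24 (O = Mul(-6, 4) = -24)
Add(O, Mul(-68, 16)) = Add(-24, Mul(-68, 16)) = Add(-24, -1088) = -1112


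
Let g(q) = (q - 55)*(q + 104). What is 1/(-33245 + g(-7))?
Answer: -1/39259 ≈ -2.5472e-5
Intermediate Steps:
g(q) = (-55 + q)*(104 + q)
1/(-33245 + g(-7)) = 1/(-33245 + (-5720 + (-7)² + 49*(-7))) = 1/(-33245 + (-5720 + 49 - 343)) = 1/(-33245 - 6014) = 1/(-39259) = -1/39259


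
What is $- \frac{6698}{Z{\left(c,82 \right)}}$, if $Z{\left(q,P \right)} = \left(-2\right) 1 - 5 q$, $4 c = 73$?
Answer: $\frac{26792}{373} \approx 71.828$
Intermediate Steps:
$c = \frac{73}{4}$ ($c = \frac{1}{4} \cdot 73 = \frac{73}{4} \approx 18.25$)
$Z{\left(q,P \right)} = -2 - 5 q$
$- \frac{6698}{Z{\left(c,82 \right)}} = - \frac{6698}{-2 - \frac{365}{4}} = - \frac{6698}{- \frac{373}{4}} = \left(-6698\right) \left(- \frac{4}{373}\right) = \frac{26792}{373}$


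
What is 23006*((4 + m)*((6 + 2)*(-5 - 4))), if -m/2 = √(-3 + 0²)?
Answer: -6625728 + 3312864*I*√3 ≈ -6.6257e+6 + 5.738e+6*I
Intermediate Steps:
m = -2*I*√3 (m = -2*√(-3 + 0²) = -2*√(-3 + 0) = -2*I*√3 ≈ -3.4641*I)
23006*((4 + m)*((6 + 2)*(-5 - 4))) = 23006*((4 - 2*I*√3)*((6 + 2)*(-5 - 4))) = 23006*((4 - 2*I*√3)*(8*(-9))) = 23006*((4 - 2*I*√3)*(-72)) = 23006*(-288 + 144*I*√3) = -6625728 + 3312864*I*√3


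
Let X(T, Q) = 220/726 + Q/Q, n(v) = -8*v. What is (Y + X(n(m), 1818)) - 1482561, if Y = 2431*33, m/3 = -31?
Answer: -46277111/33 ≈ -1.4023e+6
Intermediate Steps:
m = -93 (m = 3*(-31) = -93)
X(T, Q) = 43/33 (X(T, Q) = 220*(1/726) + 1 = 10/33 + 1 = 43/33)
Y = 80223
(Y + X(n(m), 1818)) - 1482561 = (80223 + 43/33) - 1482561 = 2647402/33 - 1482561 = -46277111/33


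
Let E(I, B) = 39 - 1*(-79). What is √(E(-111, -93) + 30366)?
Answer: 2*√7621 ≈ 174.60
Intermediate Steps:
E(I, B) = 118 (E(I, B) = 39 + 79 = 118)
√(E(-111, -93) + 30366) = √(118 + 30366) = √30484 = 2*√7621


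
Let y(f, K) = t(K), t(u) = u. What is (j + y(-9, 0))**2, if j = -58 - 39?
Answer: 9409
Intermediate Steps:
j = -97
y(f, K) = K
(j + y(-9, 0))**2 = (-97 + 0)**2 = (-97)**2 = 9409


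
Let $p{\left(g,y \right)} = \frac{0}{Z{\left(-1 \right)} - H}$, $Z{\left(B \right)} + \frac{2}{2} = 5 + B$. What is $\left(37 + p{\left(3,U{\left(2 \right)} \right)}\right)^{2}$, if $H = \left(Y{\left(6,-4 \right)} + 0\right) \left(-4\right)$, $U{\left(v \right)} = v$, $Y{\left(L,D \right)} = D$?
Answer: $1369$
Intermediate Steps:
$Z{\left(B \right)} = 4 + B$ ($Z{\left(B \right)} = -1 + \left(5 + B\right) = 4 + B$)
$H = 16$ ($H = \left(-4 + 0\right) \left(-4\right) = \left(-4\right) \left(-4\right) = 16$)
$p{\left(g,y \right)} = 0$ ($p{\left(g,y \right)} = \frac{0}{\left(4 - 1\right) - 16} = \frac{0}{3 - 16} = \frac{0}{-13} = 0 \left(- \frac{1}{13}\right) = 0$)
$\left(37 + p{\left(3,U{\left(2 \right)} \right)}\right)^{2} = \left(37 + 0\right)^{2} = 37^{2} = 1369$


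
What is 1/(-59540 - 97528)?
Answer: -1/157068 ≈ -6.3667e-6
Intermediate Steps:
1/(-59540 - 97528) = 1/(-157068) = -1/157068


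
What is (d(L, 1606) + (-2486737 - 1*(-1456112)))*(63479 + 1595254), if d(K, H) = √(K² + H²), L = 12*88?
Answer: -1709531698125 + 36492126*√7633 ≈ -1.7063e+12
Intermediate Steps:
L = 1056
d(K, H) = √(H² + K²)
(d(L, 1606) + (-2486737 - 1*(-1456112)))*(63479 + 1595254) = (√(1606² + 1056²) + (-2486737 - 1*(-1456112)))*(63479 + 1595254) = (√(2579236 + 1115136) + (-2486737 + 1456112))*1658733 = (√3694372 - 1030625)*1658733 = (22*√7633 - 1030625)*1658733 = (-1030625 + 22*√7633)*1658733 = -1709531698125 + 36492126*√7633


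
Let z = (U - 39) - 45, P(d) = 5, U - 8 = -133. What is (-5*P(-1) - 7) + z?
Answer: -241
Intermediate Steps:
U = -125 (U = 8 - 133 = -125)
z = -209 (z = (-125 - 39) - 45 = -164 - 45 = -209)
(-5*P(-1) - 7) + z = (-5*5 - 7) - 209 = (-25 - 7) - 209 = -32 - 209 = -241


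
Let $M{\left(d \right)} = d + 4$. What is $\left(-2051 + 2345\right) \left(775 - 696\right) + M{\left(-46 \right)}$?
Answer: $23184$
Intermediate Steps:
$M{\left(d \right)} = 4 + d$
$\left(-2051 + 2345\right) \left(775 - 696\right) + M{\left(-46 \right)} = \left(-2051 + 2345\right) \left(775 - 696\right) + \left(4 - 46\right) = 294 \cdot 79 - 42 = 23226 - 42 = 23184$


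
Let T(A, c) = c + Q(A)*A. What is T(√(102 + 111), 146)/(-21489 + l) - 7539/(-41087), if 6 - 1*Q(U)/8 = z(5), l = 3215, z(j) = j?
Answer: 65884492/375411919 - 4*√213/9137 ≈ 0.16911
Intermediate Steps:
Q(U) = 8 (Q(U) = 48 - 8*5 = 48 - 40 = 8)
T(A, c) = c + 8*A
T(√(102 + 111), 146)/(-21489 + l) - 7539/(-41087) = (146 + 8*√(102 + 111))/(-21489 + 3215) - 7539/(-41087) = (146 + 8*√213)/(-18274) - 7539*(-1/41087) = (146 + 8*√213)*(-1/18274) + 7539/41087 = (-73/9137 - 4*√213/9137) + 7539/41087 = 65884492/375411919 - 4*√213/9137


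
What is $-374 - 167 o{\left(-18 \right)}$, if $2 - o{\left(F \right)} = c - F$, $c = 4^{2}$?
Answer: $4970$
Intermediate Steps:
$c = 16$
$o{\left(F \right)} = -14 + F$ ($o{\left(F \right)} = 2 - \left(16 - F\right) = 2 + \left(-16 + F\right) = -14 + F$)
$-374 - 167 o{\left(-18 \right)} = -374 - 167 \left(-14 - 18\right) = -374 - -5344 = -374 + 5344 = 4970$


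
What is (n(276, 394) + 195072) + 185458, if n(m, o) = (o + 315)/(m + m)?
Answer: 210053269/552 ≈ 3.8053e+5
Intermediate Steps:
n(m, o) = (315 + o)/(2*m) (n(m, o) = (315 + o)/((2*m)) = (315 + o)*(1/(2*m)) = (315 + o)/(2*m))
(n(276, 394) + 195072) + 185458 = ((1/2)*(315 + 394)/276 + 195072) + 185458 = ((1/2)*(1/276)*709 + 195072) + 185458 = (709/552 + 195072) + 185458 = 107680453/552 + 185458 = 210053269/552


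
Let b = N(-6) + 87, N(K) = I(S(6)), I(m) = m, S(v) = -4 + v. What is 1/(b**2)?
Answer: 1/7921 ≈ 0.00012625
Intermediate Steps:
N(K) = 2 (N(K) = -4 + 6 = 2)
b = 89 (b = 2 + 87 = 89)
1/(b**2) = 1/(89**2) = 1/7921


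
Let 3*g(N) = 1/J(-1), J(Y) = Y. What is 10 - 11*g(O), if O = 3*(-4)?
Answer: 41/3 ≈ 13.667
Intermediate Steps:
O = -12
g(N) = -1/3 (g(N) = (1/3)/(-1) = (1/3)*(-1) = -1/3)
10 - 11*g(O) = 10 - 11*(-1/3) = 10 + 11/3 = 41/3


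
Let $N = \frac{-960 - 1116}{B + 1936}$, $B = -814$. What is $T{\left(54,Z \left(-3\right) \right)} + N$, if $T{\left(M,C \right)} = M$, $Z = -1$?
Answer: $\frac{9752}{187} \approx 52.15$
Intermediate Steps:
$N = - \frac{346}{187}$ ($N = \frac{-960 - 1116}{-814 + 1936} = - \frac{2076}{1122} = \left(-2076\right) \frac{1}{1122} = - \frac{346}{187} \approx -1.8503$)
$T{\left(54,Z \left(-3\right) \right)} + N = 54 - \frac{346}{187} = \frac{9752}{187}$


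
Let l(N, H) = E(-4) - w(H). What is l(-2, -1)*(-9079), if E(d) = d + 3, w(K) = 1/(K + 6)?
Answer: 54474/5 ≈ 10895.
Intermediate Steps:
w(K) = 1/(6 + K)
E(d) = 3 + d
l(N, H) = -1 - 1/(6 + H) (l(N, H) = (3 - 4) - 1/(6 + H) = -1 - 1/(6 + H))
l(-2, -1)*(-9079) = ((-7 - 1*(-1))/(6 - 1))*(-9079) = ((-7 + 1)/5)*(-9079) = ((⅕)*(-6))*(-9079) = -6/5*(-9079) = 54474/5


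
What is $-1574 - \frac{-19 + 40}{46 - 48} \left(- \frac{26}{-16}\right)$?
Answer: $- \frac{24911}{16} \approx -1556.9$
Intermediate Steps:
$-1574 - \frac{-19 + 40}{46 - 48} \left(- \frac{26}{-16}\right) = -1574 - \frac{21}{-2} \left(\left(-26\right) \left(- \frac{1}{16}\right)\right) = -1574 - 21 \left(- \frac{1}{2}\right) \frac{13}{8} = -1574 - \left(- \frac{21}{2}\right) \frac{13}{8} = -1574 - - \frac{273}{16} = -1574 + \frac{273}{16} = - \frac{24911}{16}$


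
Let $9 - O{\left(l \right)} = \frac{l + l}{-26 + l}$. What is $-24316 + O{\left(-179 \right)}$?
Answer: $- \frac{4983293}{205} \approx -24309.0$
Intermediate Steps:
$O{\left(l \right)} = 9 - \frac{2 l}{-26 + l}$ ($O{\left(l \right)} = 9 - \frac{l + l}{-26 + l} = 9 - \frac{2 l}{-26 + l}$)
$-24316 + O{\left(-179 \right)} = -24316 + \frac{-234 + 7 \left(-179\right)}{-26 - 179} = -24316 + \frac{-234 - 1253}{-205} = -24316 - - \frac{1487}{205} = -24316 + \frac{1487}{205} = - \frac{4983293}{205}$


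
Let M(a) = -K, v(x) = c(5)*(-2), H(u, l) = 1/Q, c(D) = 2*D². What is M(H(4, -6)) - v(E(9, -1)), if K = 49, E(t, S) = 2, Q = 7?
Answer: 51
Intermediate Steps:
H(u, l) = ⅐ (H(u, l) = 1/7 = ⅐)
v(x) = -100 (v(x) = (2*5²)*(-2) = (2*25)*(-2) = 50*(-2) = -100)
M(a) = -49 (M(a) = -1*49 = -49)
M(H(4, -6)) - v(E(9, -1)) = -49 - 1*(-100) = -49 + 100 = 51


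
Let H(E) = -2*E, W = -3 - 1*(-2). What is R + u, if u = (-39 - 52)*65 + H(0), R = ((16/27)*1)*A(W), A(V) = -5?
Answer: -159785/27 ≈ -5918.0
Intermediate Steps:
W = -1 (W = -3 + 2 = -1)
R = -80/27 (R = ((16/27)*1)*(-5) = (16/27)*(-5) = -80/27 ≈ -2.9630)
u = -5915 (u = (-39 - 52)*65 - 2*0 = -91*65 + 0 = -5915 + 0 = -5915)
R + u = -80/27 - 5915 = -159785/27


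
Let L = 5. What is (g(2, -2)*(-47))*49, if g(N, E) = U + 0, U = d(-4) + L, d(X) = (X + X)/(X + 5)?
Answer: 6909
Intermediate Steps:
d(X) = 2*X/(5 + X) (d(X) = (2*X)/(5 + X) = 2*X/(5 + X))
U = -3 (U = 2*(-4)/(5 - 4) + 5 = 2*(-4)/1 + 5 = 2*(-4)*1 + 5 = -8 + 5 = -3)
g(N, E) = -3 (g(N, E) = -3 + 0 = -3)
(g(2, -2)*(-47))*49 = -3*(-47)*49 = 141*49 = 6909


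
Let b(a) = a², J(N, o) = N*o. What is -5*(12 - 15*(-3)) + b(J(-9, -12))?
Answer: 11379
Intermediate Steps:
-5*(12 - 15*(-3)) + b(J(-9, -12)) = -5*(12 - 15*(-3)) + (-9*(-12))² = -5*(12 + 45) + 108² = -5*57 + 11664 = -285 + 11664 = 11379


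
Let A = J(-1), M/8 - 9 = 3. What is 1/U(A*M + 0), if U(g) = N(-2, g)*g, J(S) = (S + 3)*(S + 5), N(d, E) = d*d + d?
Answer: 1/1536 ≈ 0.00065104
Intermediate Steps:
M = 96 (M = 72 + 8*3 = 72 + 24 = 96)
N(d, E) = d + d² (N(d, E) = d² + d = d + d²)
J(S) = (3 + S)*(5 + S)
A = 8 (A = 15 + (-1)² + 8*(-1) = 15 + 1 - 8 = 8)
U(g) = 2*g (U(g) = (-2*(1 - 2))*g = (-2*(-1))*g = 2*g)
1/U(A*M + 0) = 1/(2*(8*96 + 0)) = 1/(2*(768 + 0)) = 1/(2*768) = 1/1536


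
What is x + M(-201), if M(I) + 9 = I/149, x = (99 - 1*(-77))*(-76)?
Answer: -1994566/149 ≈ -13386.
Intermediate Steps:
x = -13376 (x = (99 + 77)*(-76) = 176*(-76) = -13376)
M(I) = -9 + I/149
x + M(-201) = -13376 + (-9 + (1/149)*(-201)) = -13376 + (-9 - 201/149) = -13376 - 1542/149 = -1994566/149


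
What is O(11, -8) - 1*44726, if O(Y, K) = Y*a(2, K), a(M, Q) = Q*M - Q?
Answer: -44814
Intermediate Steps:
a(M, Q) = -Q + M*Q (a(M, Q) = M*Q - Q = -Q + M*Q)
O(Y, K) = K*Y (O(Y, K) = Y*(K*(-1 + 2)) = Y*(K*1) = Y*K = K*Y)
O(11, -8) - 1*44726 = -8*11 - 1*44726 = -88 - 44726 = -44814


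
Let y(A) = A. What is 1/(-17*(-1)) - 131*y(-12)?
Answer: 26725/17 ≈ 1572.1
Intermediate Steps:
1/(-17*(-1)) - 131*y(-12) = 1/(-17*(-1)) - 131*(-12) = 1/17 + 1572 = 26725/17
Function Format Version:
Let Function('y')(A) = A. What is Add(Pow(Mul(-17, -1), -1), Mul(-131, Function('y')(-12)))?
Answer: Rational(26725, 17) ≈ 1572.1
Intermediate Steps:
Add(Pow(Mul(-17, -1), -1), Mul(-131, Function('y')(-12))) = Add(Pow(Mul(-17, -1), -1), Mul(-131, -12)) = Add(Pow(17, -1), 1572) = Add(Rational(1, 17), 1572) = Rational(26725, 17)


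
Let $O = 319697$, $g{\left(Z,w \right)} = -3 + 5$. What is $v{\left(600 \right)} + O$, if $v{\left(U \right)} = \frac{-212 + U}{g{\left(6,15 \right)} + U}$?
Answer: $\frac{96228991}{301} \approx 3.197 \cdot 10^{5}$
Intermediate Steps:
$g{\left(Z,w \right)} = 2$
$v{\left(U \right)} = \frac{-212 + U}{2 + U}$
$v{\left(600 \right)} + O = \frac{-212 + 600}{2 + 600} + 319697 = \frac{1}{602} \cdot 388 + 319697 = \frac{194}{301} + 319697 = \frac{96228991}{301}$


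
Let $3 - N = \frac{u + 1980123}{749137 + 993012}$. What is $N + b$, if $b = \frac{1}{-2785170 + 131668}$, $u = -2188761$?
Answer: $\frac{14422007175521}{4622795855798} \approx 3.1198$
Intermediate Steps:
$b = - \frac{1}{2653502}$ ($b = \frac{1}{-2653502} = - \frac{1}{2653502} \approx -3.7686 \cdot 10^{-7}$)
$N = \frac{5435085}{1742149}$ ($N = 3 - \frac{-2188761 + 1980123}{749137 + 993012} = 3 - - \frac{208638}{1742149} = 3 + \frac{208638}{1742149} = \frac{5435085}{1742149} \approx 3.1198$)
$N + b = \frac{5435085}{1742149} - \frac{1}{2653502} = \frac{14422007175521}{4622795855798}$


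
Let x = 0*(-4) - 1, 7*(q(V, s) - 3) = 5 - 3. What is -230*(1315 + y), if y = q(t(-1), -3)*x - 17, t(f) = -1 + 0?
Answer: -2084490/7 ≈ -2.9778e+5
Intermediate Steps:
t(f) = -1
q(V, s) = 23/7 (q(V, s) = 3 + (5 - 3)/7 = 3 + (1/7)*2 = 3 + 2/7 = 23/7)
x = -1 (x = 0 - 1 = -1)
y = -142/7 (y = (23/7)*(-1) - 17 = -23/7 - 17 = -142/7 ≈ -20.286)
-230*(1315 + y) = -230*(1315 - 142/7) = -230*9063/7 = -2084490/7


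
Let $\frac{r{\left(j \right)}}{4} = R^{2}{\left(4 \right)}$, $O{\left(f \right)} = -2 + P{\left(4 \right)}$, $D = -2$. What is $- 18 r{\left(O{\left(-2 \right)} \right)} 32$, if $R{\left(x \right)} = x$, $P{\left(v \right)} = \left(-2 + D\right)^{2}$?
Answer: $-36864$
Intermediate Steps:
$P{\left(v \right)} = 16$ ($P{\left(v \right)} = \left(-2 - 2\right)^{2} = \left(-4\right)^{2} = 16$)
$O{\left(f \right)} = 14$ ($O{\left(f \right)} = -2 + 16 = 14$)
$r{\left(j \right)} = 64$ ($r{\left(j \right)} = 4 \cdot 4^{2} = 4 \cdot 16 = 64$)
$- 18 r{\left(O{\left(-2 \right)} \right)} 32 = \left(-18\right) 64 \cdot 32 = \left(-1152\right) 32 = -36864$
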